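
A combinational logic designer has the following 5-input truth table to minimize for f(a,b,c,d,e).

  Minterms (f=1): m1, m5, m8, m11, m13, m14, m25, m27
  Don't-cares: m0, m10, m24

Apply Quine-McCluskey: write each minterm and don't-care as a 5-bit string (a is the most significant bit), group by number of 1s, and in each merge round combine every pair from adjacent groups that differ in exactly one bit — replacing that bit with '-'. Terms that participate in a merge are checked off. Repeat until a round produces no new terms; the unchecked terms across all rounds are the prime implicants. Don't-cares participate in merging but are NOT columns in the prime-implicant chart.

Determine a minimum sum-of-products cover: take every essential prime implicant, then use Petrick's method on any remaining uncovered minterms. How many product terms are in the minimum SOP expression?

6

Round 0: 00000✓ 00001✓ 00101✓ 01000✓ 01010✓ 01011✓ 01101✓ 01110✓ 11000✓ 11001✓ 11011✓
Round 1: -1000 -1011 0-000 0-101 00-01 0000- 01-10 010-0 0101- 110-1 1100-
PIs = {-1000, -1011, 0-000, 0-101, 00-01, 0000-, 01-10, 010-0, 0101-, 110-1, 1100-}
Coverage chart:
  m1: 00-01,0000-
  m5: 0-101,00-01
  m8: -1000,0-000,010-0
  m11: -1011,0101-
  m13: 0-101 ←essential
  m14: 01-10 ←essential
  m25: 110-1,1100-
  m27: -1011,110-1
Essential: 0-101, 01-10
Petrick residual → -1000, -1011, 00-01, 110-1
Min cover (6 terms): bc'd'e' + bc'de + a'cd'e + a'b'd'e + a'bde' + abc'e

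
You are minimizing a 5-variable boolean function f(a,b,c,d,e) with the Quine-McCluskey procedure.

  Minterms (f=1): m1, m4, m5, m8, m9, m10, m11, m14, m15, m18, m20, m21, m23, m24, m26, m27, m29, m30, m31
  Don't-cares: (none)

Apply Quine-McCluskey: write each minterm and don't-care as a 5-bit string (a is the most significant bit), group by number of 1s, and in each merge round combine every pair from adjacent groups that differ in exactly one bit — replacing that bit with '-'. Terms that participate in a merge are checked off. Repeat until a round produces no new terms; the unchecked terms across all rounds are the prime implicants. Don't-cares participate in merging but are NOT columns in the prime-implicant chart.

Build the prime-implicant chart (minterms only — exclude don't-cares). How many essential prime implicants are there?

5

size-2^0 implicants → 00001(✓)  00100(✓)  00101(✓)  01000(✓)  01001(✓)  01010(✓)  01011(✓)  01110(✓)  01111(✓)  10010(✓)  10100(✓)  10101(✓)  10111(✓)  11000(✓)  11010(✓)  11011(✓)  11101(✓)  11110(✓)  11111(✓)
size-2^1 implicants → -0100(✓)  -0101(✓)  -1000(✓)  -1010(✓)  -1011(✓)  -1110(✓)  -1111(✓)  0-001  00-01  0010-(✓)  01-10(✓)  01-11(✓)  010-0(✓)  010-1(✓)  0100-(✓)  0101-(✓)  0111-(✓)  1-010  1-101(✓)  1-111(✓)  101-1(✓)  1010-(✓)  11-10(✓)  11-11(✓)  110-0(✓)  1101-(✓)  111-1(✓)  1111-(✓)
size-2^2 implicants → -010-  -1-10(✓)  -1-11(✓)  -10-0  -101-(✓)  -111-(✓)  01-1-(✓)  010--  1-1-1  11-1-(✓)
size-2^3 implicants → -1-1-
Unchecked terms (primes): -010-, -1-1-, -10-0, 0-001, 00-01, 010--, 1-010, 1-1-1
Minterm coverage:
  m1 ⊆ 0-001,00-01
  m4 ⊆ -010- [E]
  m5 ⊆ -010-,00-01
  m8 ⊆ -10-0,010--
  m9 ⊆ 0-001,010--
  m10 ⊆ -1-1-,-10-0,010--
  m11 ⊆ -1-1-,010--
  m14 ⊆ -1-1- [E]
  m15 ⊆ -1-1- [E]
  m18 ⊆ 1-010 [E]
  m20 ⊆ -010- [E]
  m21 ⊆ -010-,1-1-1
  m23 ⊆ 1-1-1 [E]
  m24 ⊆ -10-0 [E]
  m26 ⊆ -1-1-,-10-0,1-010
  m27 ⊆ -1-1- [E]
  m29 ⊆ 1-1-1 [E]
  m30 ⊆ -1-1- [E]
  m31 ⊆ -1-1-,1-1-1
E = {-010-, -1-1-, -10-0, 1-010, 1-1-1}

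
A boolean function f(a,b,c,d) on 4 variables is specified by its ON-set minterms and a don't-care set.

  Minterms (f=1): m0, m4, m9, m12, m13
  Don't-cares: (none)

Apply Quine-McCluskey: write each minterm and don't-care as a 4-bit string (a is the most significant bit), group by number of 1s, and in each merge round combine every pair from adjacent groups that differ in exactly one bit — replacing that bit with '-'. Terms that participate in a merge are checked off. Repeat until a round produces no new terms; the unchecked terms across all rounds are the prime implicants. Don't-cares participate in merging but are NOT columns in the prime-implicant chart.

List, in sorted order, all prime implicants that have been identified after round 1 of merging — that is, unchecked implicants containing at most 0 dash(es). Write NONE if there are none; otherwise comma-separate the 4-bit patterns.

NONE

Round 0: 0000✓ 0100✓ 1001✓ 1100✓ 1101✓
Round 1: -100 0-00 1-01 110-
PIs = {-100, 0-00, 1-01, 110-}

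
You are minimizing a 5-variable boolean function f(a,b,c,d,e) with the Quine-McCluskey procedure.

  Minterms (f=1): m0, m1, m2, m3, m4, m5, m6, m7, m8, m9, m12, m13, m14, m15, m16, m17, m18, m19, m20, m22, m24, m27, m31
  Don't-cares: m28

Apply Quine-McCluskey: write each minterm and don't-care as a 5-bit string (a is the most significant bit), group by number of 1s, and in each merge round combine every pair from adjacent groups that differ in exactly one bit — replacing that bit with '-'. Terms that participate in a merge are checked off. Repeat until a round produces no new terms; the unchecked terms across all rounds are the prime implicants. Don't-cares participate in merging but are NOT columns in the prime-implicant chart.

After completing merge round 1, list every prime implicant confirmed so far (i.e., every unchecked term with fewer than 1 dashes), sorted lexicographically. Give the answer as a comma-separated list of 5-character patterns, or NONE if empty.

size-2^0 implicants → 00000(✓)  00001(✓)  00010(✓)  00011(✓)  00100(✓)  00101(✓)  00110(✓)  00111(✓)  01000(✓)  01001(✓)  01100(✓)  01101(✓)  01110(✓)  01111(✓)  10000(✓)  10001(✓)  10010(✓)  10011(✓)  10100(✓)  10110(✓)  11000(✓)  11011(✓)  11100(✓)  11111(✓)
size-2^1 implicants → -0000(✓)  -0001(✓)  -0010(✓)  -0011(✓)  -0100(✓)  -0110(✓)  -1000(✓)  -1100(✓)  -1111  0-000(✓)  0-001(✓)  0-100(✓)  0-101(✓)  0-110(✓)  0-111(✓)  00-00(✓)  00-01(✓)  00-10(✓)  00-11(✓)  000-0(✓)  000-1(✓)  0000-(✓)  0001-(✓)  001-0(✓)  001-1(✓)  0010-(✓)  0011-(✓)  01-00(✓)  01-01(✓)  0100-(✓)  011-0(✓)  011-1(✓)  0110-(✓)  0111-(✓)  1-000(✓)  1-011  1-100(✓)  10-00(✓)  10-10(✓)  100-0(✓)  100-1(✓)  1000-(✓)  1001-(✓)  101-0(✓)  11-00(✓)  11-11
size-2^2 implicants → --000(✓)  --100(✓)  -0-00(✓)  -0-10(✓)  -00-0(✓)  -00-1(✓)  -000-(✓)  -001-(✓)  -01-0(✓)  -1-00(✓)  0--00(✓)  0--01(✓)  0-00-(✓)  0-1-0(✓)  0-1-1(✓)  0-10-(✓)  0-11-(✓)  00--0(✓)  00--1(✓)  00-0-(✓)  00-1-(✓)  000--(✓)  001--(✓)  01-0-(✓)  011--(✓)  1--00(✓)  10--0(✓)  100--(✓)
size-2^3 implicants → ---00  -0--0  -00--  0--0-  0-1--  00---
Unchecked terms (primes): ---00, -0--0, -00--, -1111, 0--0-, 0-1--, 00---, 1-011, 11-11

NONE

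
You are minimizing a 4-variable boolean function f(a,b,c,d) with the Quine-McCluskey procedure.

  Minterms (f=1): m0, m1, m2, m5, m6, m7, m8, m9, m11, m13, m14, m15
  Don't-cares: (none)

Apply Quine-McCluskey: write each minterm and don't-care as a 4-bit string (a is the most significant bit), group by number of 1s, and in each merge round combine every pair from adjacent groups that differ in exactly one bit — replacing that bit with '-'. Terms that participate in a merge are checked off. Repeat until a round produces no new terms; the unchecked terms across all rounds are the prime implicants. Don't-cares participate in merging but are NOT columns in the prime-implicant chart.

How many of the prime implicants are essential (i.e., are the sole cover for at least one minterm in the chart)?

3

size-2^0 implicants → 0000(✓)  0001(✓)  0010(✓)  0101(✓)  0110(✓)  0111(✓)  1000(✓)  1001(✓)  1011(✓)  1101(✓)  1110(✓)  1111(✓)
size-2^1 implicants → -000(✓)  -001(✓)  -101(✓)  -110(✓)  -111(✓)  0-01(✓)  0-10  00-0  000-(✓)  01-1(✓)  011-(✓)  1-01(✓)  1-11(✓)  10-1(✓)  100-(✓)  11-1(✓)  111-(✓)
size-2^2 implicants → --01  -00-  -1-1  -11-  1--1
Unchecked terms (primes): --01, -00-, -1-1, -11-, 0-10, 00-0, 1--1
Minterm coverage:
  m0 ⊆ -00-,00-0
  m1 ⊆ --01,-00-
  m2 ⊆ 0-10,00-0
  m5 ⊆ --01,-1-1
  m6 ⊆ -11-,0-10
  m7 ⊆ -1-1,-11-
  m8 ⊆ -00- [E]
  m9 ⊆ --01,-00-,1--1
  m11 ⊆ 1--1 [E]
  m13 ⊆ --01,-1-1,1--1
  m14 ⊆ -11- [E]
  m15 ⊆ -1-1,-11-,1--1
E = {-00-, -11-, 1--1}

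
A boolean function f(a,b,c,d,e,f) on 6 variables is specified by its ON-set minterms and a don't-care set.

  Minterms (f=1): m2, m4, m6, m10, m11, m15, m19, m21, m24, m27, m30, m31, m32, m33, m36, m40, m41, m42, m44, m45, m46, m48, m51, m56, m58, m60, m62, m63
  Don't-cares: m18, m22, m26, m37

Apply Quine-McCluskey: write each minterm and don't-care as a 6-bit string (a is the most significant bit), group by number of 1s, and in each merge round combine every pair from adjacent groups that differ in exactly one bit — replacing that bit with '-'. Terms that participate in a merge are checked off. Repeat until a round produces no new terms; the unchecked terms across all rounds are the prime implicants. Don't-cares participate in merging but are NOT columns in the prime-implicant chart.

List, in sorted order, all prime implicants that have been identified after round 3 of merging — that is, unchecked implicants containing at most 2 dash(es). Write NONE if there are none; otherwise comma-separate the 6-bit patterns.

--1010, -00100, -10011, -11-10, -110-0, -1111-, 0--010, 0-0-10, 0-1-11, 0-101-, 0001-0, 01--10, 01-01-, 010101, 011-1-, 1--000

[col 0] 000010*, 000100*, 000110*, 001010*, 001011*, 001111*, 010010*, 010011*, 010101, 010110*, 011000*, 011010*, 011011*, 011110*, 011111*, 100000*, 100001*, 100100*, 100101*, 101000*, 101001*, 101010*, 101100*, 101101*, 101110*, 110000*, 110011*, 111000*, 111010*, 111100*, 111110*, 111111*
[col 1] -00100, -01010*, -10011, -11000*, -11010*, -11110*, -11111*, 0-0010*, 0-0110*, 0-1010*, 0-1011*, 0-1111*, 00-010*, 000-10*, 0001-0, 001-11*, 00101-*, 01-010*, 01-011*, 01-110*, 010-10*, 01001-*, 011-10*, 011-11*, 0110-0*, 01101-*, 01111-*, 1-0000*, 1-1000*, 1-1010*, 1-1100*, 1-1110*, 10-000*, 10-001*, 10-100*, 10-101*, 100-00*, 100-01*, 10000-*, 10010-*, 101-00*, 101-01*, 101-10*, 1010-0*, 10100-*, 1011-0*, 10110-*, 11-000*, 111-00*, 111-10*, 1110-0*, 1111-0*, 11111-*
[col 2] --1010, -11-10, -110-0, -1111-, 0--010, 0-0-10, 0-1-11, 0-101-, 01--10, 01-01-, 011-1-, 1--000, 1-1-00*, 1-1-10*, 1-10-0*, 1-11-0*, 10--00*, 10--01*, 10-00-*, 10-10-*, 100-0-*, 101--0*, 101-0-*, 111--0*
[col 3] 1-1--0, 10--0-
Prime implicants: --1010, -00100, -10011, -11-10, -110-0, -1111-, 0--010, 0-0-10, 0-1-11, 0-101-, 0001-0, 01--10, 01-01-, 010101, 011-1-, 1--000, 1-1--0, 10--0-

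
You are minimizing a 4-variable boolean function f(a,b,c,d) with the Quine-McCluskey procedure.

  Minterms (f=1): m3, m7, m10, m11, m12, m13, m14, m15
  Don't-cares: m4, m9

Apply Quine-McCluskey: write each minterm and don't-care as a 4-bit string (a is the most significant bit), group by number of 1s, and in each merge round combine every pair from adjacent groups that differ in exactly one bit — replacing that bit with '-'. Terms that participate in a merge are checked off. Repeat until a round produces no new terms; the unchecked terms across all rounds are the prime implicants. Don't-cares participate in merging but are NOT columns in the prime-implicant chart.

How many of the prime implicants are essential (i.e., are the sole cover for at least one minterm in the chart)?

size-2^0 implicants → 0011(✓)  0100(✓)  0111(✓)  1001(✓)  1010(✓)  1011(✓)  1100(✓)  1101(✓)  1110(✓)  1111(✓)
size-2^1 implicants → -011(✓)  -100  -111(✓)  0-11(✓)  1-01(✓)  1-10(✓)  1-11(✓)  10-1(✓)  101-(✓)  11-0(✓)  11-1(✓)  110-(✓)  111-(✓)
size-2^2 implicants → --11  1--1  1-1-  11--
Unchecked terms (primes): --11, -100, 1--1, 1-1-, 11--
Minterm coverage:
  m3 ⊆ --11 [E]
  m7 ⊆ --11 [E]
  m10 ⊆ 1-1- [E]
  m11 ⊆ --11,1--1,1-1-
  m12 ⊆ -100,11--
  m13 ⊆ 1--1,11--
  m14 ⊆ 1-1-,11--
  m15 ⊆ --11,1--1,1-1-,11--
E = {--11, 1-1-}

2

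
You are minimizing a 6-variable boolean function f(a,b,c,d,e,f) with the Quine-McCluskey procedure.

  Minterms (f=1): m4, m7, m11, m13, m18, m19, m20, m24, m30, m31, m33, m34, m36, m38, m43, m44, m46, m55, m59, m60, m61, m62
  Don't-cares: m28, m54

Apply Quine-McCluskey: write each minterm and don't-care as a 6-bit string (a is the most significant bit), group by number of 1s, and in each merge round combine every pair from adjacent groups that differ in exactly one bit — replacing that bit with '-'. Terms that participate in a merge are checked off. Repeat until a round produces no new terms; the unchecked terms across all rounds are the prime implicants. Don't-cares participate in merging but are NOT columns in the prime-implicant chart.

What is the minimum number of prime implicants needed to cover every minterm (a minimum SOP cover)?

14

Round 0: 000100✓ 000111 001011✓ 001101 010010✓ 010011✓ 010100✓ 011000✓ 011100✓ 011110✓ 011111✓ 100001 100010✓ 100100✓ 100110✓ 101011✓ 101100✓ 101110✓ 110110✓ 110111✓ 111011✓ 111100✓ 111101✓ 111110✓
Round 1: -00100 -01011 -11100✓ -11110✓ 0-0100 01-100 01001- 011-00 0111-0✓ 01111- 1-0110✓ 1-1011 1-1100✓ 1-1110✓ 10-100✓ 10-110✓ 100-10 1001-0✓ 1011-0✓ 11-110✓ 11011- 1111-0✓ 11110-
Round 2: -111-0 1--110 1-11-0 10-1-0
PIs = {-00100, -01011, -111-0, 0-0100, 000111, 001101, 01-100, 01001-, 011-00, 01111-, 1--110, 1-1011, 1-11-0, 10-1-0, 100-10, 100001, 11011-, 11110-}
Coverage chart:
  m4: -00100,0-0100
  m7: 000111 ←essential
  m11: -01011 ←essential
  m13: 001101 ←essential
  m18: 01001- ←essential
  m19: 01001- ←essential
  m20: 0-0100,01-100
  m24: 011-00 ←essential
  m30: -111-0,01111-
  m31: 01111- ←essential
  m33: 100001 ←essential
  m34: 100-10 ←essential
  m36: -00100,10-1-0
  m38: 1--110,10-1-0,100-10
  m43: -01011,1-1011
  m44: 1-11-0,10-1-0
  m46: 1--110,1-11-0,10-1-0
  m55: 11011- ←essential
  m59: 1-1011 ←essential
  m60: -111-0,1-11-0,11110-
  m61: 11110- ←essential
  m62: -111-0,1--110,1-11-0
Essential: -01011, 000111, 001101, 01001-, 011-00, 01111-, 1-1011, 100-10, 100001, 11011-, 11110-
Petrick residual → -00100, 0-0100, 1-11-0
Min cover (14 terms): b'c'de'f' + b'cd'ef + a'c'de'f' + a'b'c'def + a'b'cde'f + a'bc'd'e + a'bce'f' + a'bcde + acd'ef + acdf' + ab'c'ef' + ab'c'd'e'f + abc'de + abcde'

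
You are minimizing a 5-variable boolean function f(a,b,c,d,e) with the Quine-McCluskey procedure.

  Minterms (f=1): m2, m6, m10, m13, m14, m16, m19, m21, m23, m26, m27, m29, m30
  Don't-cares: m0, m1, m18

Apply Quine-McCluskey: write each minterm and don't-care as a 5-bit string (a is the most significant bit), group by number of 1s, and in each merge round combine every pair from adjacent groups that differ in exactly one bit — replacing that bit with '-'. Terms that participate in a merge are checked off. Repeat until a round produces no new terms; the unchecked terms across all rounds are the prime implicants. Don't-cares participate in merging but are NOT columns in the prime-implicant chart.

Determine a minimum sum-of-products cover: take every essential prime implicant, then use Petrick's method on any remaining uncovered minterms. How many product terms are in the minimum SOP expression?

[col 0] 00000*, 00001*, 00010*, 00110*, 01010*, 01101*, 01110*, 10000*, 10010*, 10011*, 10101*, 10111*, 11010*, 11011*, 11101*, 11110*
[col 1] -0000*, -0010*, -1010*, -1101, -1110*, 0-010*, 0-110*, 00-10*, 000-0*, 0000-, 01-10*, 1-010*, 1-011*, 1-101, 10-11, 100-0*, 1001-*, 101-1, 11-10*, 1101-*
[col 2] --010, -00-0, -1-10, 0--10, 1-01-
Prime implicants: --010, -00-0, -1-10, -1101, 0--10, 0000-, 1-01-, 1-101, 10-11, 101-1
PI chart (minterm → PIs covering it):
  2 | --010,-00-0,0--10
  6 | 0--10  (sole → essential)
  10 | --010,-1-10,0--10
  13 | -1101  (sole → essential)
  14 | -1-10,0--10
  16 | -00-0  (sole → essential)
  19 | 1-01-,10-11
  21 | 1-101,101-1
  23 | 10-11,101-1
  26 | --010,-1-10,1-01-
  27 | 1-01-  (sole → essential)
  29 | -1101,1-101
  30 | -1-10  (sole → essential)
Essential prime implicants: -00-0, -1-10, -1101, 0--10, 1-01-
Petrick residual → 101-1
Minimum SOP uses 6 PIs: b'c'e' + bde' + bcd'e + a'de' + ac'd + ab'ce

6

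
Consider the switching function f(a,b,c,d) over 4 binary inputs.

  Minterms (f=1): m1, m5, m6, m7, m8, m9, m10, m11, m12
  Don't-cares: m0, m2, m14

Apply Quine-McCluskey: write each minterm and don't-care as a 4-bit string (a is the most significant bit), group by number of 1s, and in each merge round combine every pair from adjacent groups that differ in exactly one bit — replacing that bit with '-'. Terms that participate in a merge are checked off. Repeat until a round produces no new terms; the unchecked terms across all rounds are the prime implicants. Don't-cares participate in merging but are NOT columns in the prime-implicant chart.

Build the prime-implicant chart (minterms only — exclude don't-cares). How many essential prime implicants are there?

[col 0] 0000*, 0001*, 0010*, 0101*, 0110*, 0111*, 1000*, 1001*, 1010*, 1011*, 1100*, 1110*
[col 1] -000*, -001*, -010*, -110*, 0-01, 0-10*, 00-0*, 000-*, 01-1, 011-, 1-00*, 1-10*, 10-0*, 10-1*, 100-*, 101-*, 11-0*
[col 2] --10, -0-0, -00-, 1--0, 10--
Prime implicants: --10, -0-0, -00-, 0-01, 01-1, 011-, 1--0, 10--
PI chart (minterm → PIs covering it):
  1 | -00-,0-01
  5 | 0-01,01-1
  6 | --10,011-
  7 | 01-1,011-
  8 | -0-0,-00-,1--0,10--
  9 | -00-,10--
  10 | --10,-0-0,1--0,10--
  11 | 10--  (sole → essential)
  12 | 1--0  (sole → essential)
Essential prime implicants: 1--0, 10--

2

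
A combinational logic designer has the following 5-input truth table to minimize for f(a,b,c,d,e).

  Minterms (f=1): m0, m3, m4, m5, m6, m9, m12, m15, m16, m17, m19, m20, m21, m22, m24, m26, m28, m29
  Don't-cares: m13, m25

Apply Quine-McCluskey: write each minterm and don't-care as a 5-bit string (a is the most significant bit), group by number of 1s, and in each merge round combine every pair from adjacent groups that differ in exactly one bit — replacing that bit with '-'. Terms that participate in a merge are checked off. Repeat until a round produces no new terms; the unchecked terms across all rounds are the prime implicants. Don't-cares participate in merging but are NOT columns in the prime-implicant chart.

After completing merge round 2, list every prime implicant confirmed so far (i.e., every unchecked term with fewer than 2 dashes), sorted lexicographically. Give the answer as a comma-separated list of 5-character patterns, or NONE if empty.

size-2^0 implicants → 00000(✓)  00011(✓)  00100(✓)  00101(✓)  00110(✓)  01001(✓)  01100(✓)  01101(✓)  01111(✓)  10000(✓)  10001(✓)  10011(✓)  10100(✓)  10101(✓)  10110(✓)  11000(✓)  11001(✓)  11010(✓)  11100(✓)  11101(✓)
size-2^1 implicants → -0000(✓)  -0011  -0100(✓)  -0101(✓)  -0110(✓)  -1001(✓)  -1100(✓)  -1101(✓)  0-100(✓)  0-101(✓)  00-00(✓)  001-0(✓)  0010-(✓)  01-01(✓)  011-1  0110-(✓)  1-000(✓)  1-001(✓)  1-100(✓)  1-101(✓)  10-00(✓)  10-01(✓)  100-1  1000-(✓)  101-0(✓)  1010-(✓)  11-00(✓)  11-01(✓)  110-0  1100-(✓)  1110-(✓)
size-2^2 implicants → --100(✓)  --101(✓)  -0-00  -01-0  -010-(✓)  -1-01  -110-(✓)  0-10-(✓)  1--00(✓)  1--01(✓)  1-00-(✓)  1-10-(✓)  10-0-(✓)  11-0-(✓)
size-2^3 implicants → --10-  1--0-
Unchecked terms (primes): --10-, -0-00, -0011, -01-0, -1-01, 011-1, 1--0-, 100-1, 110-0

-0011, 011-1, 100-1, 110-0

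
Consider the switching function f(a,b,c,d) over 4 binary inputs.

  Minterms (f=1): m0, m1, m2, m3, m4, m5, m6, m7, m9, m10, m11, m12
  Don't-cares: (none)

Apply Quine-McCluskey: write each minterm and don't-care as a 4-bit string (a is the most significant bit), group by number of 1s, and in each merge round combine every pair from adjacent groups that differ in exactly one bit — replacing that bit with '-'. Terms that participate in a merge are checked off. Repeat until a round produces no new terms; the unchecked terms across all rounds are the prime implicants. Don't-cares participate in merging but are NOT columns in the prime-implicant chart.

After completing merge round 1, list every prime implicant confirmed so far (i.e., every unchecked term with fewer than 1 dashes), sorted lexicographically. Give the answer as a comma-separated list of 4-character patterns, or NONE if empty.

NONE

size-2^0 implicants → 0000(✓)  0001(✓)  0010(✓)  0011(✓)  0100(✓)  0101(✓)  0110(✓)  0111(✓)  1001(✓)  1010(✓)  1011(✓)  1100(✓)
size-2^1 implicants → -001(✓)  -010(✓)  -011(✓)  -100  0-00(✓)  0-01(✓)  0-10(✓)  0-11(✓)  00-0(✓)  00-1(✓)  000-(✓)  001-(✓)  01-0(✓)  01-1(✓)  010-(✓)  011-(✓)  10-1(✓)  101-(✓)
size-2^2 implicants → -0-1  -01-  0--0(✓)  0--1(✓)  0-0-(✓)  0-1-(✓)  00--(✓)  01--(✓)
size-2^3 implicants → 0---
Unchecked terms (primes): -0-1, -01-, -100, 0---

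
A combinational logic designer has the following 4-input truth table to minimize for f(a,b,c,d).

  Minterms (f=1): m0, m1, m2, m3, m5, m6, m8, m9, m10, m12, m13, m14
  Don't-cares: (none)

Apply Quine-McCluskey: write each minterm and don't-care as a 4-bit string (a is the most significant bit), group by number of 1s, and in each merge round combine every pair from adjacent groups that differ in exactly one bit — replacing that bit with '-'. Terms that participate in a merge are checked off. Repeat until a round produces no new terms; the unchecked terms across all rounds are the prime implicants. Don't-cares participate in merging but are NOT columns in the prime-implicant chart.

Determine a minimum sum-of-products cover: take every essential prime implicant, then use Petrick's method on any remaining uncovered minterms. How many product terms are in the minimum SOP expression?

4

size-2^0 implicants → 0000(✓)  0001(✓)  0010(✓)  0011(✓)  0101(✓)  0110(✓)  1000(✓)  1001(✓)  1010(✓)  1100(✓)  1101(✓)  1110(✓)
size-2^1 implicants → -000(✓)  -001(✓)  -010(✓)  -101(✓)  -110(✓)  0-01(✓)  0-10(✓)  00-0(✓)  00-1(✓)  000-(✓)  001-(✓)  1-00(✓)  1-01(✓)  1-10(✓)  10-0(✓)  100-(✓)  11-0(✓)  110-(✓)
size-2^2 implicants → --01  --10  -0-0  -00-  00--  1--0  1-0-
Unchecked terms (primes): --01, --10, -0-0, -00-, 00--, 1--0, 1-0-
Minterm coverage:
  m0 ⊆ -0-0,-00-,00--
  m1 ⊆ --01,-00-,00--
  m2 ⊆ --10,-0-0,00--
  m3 ⊆ 00-- [E]
  m5 ⊆ --01 [E]
  m6 ⊆ --10 [E]
  m8 ⊆ -0-0,-00-,1--0,1-0-
  m9 ⊆ --01,-00-,1-0-
  m10 ⊆ --10,-0-0,1--0
  m12 ⊆ 1--0,1-0-
  m13 ⊆ --01,1-0-
  m14 ⊆ --10,1--0
E = {--01, --10, 00--}
Petrick residual → 1--0
Cover = c'd + cd' + a'b' + ad'  |cover|=4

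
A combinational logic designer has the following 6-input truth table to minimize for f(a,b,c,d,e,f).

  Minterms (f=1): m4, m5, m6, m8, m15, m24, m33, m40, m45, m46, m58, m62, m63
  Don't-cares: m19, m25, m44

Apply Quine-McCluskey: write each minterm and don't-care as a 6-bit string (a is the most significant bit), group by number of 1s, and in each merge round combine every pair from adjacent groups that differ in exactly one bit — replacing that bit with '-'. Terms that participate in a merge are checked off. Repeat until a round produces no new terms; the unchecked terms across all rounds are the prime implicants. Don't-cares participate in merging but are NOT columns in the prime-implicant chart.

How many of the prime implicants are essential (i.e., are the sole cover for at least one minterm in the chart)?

7

Round 0: 000100✓ 000101✓ 000110✓ 001000✓ 001111 010011 011000✓ 011001✓ 100001 101000✓ 101100✓ 101101✓ 101110✓ 111010✓ 111110✓ 111111✓
Round 1: -01000 0-1000 0001-0 00010- 01100- 1-1110 101-00 1011-0 10110- 111-10 11111-
PIs = {-01000, 0-1000, 0001-0, 00010-, 001111, 010011, 01100-, 1-1110, 100001, 101-00, 1011-0, 10110-, 111-10, 11111-}
Coverage chart:
  m4: 0001-0,00010-
  m5: 00010- ←essential
  m6: 0001-0 ←essential
  m8: -01000,0-1000
  m15: 001111 ←essential
  m24: 0-1000,01100-
  m33: 100001 ←essential
  m40: -01000,101-00
  m45: 10110- ←essential
  m46: 1-1110,1011-0
  m58: 111-10 ←essential
  m62: 1-1110,111-10,11111-
  m63: 11111- ←essential
Essential: 0001-0, 00010-, 001111, 100001, 10110-, 111-10, 11111-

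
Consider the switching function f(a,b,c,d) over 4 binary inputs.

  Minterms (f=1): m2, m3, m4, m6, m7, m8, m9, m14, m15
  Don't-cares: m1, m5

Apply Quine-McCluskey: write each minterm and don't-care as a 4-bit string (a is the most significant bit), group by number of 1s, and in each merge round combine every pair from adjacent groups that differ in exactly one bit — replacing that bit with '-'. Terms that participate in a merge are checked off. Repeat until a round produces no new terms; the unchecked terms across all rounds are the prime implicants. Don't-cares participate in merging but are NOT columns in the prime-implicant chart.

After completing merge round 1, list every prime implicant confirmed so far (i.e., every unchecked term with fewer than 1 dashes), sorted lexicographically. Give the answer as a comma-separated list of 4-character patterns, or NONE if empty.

NONE

[col 0] 0001*, 0010*, 0011*, 0100*, 0101*, 0110*, 0111*, 1000*, 1001*, 1110*, 1111*
[col 1] -001, -110*, -111*, 0-01*, 0-10*, 0-11*, 00-1*, 001-*, 01-0*, 01-1*, 010-*, 011-*, 100-, 111-*
[col 2] -11-, 0--1, 0-1-, 01--
Prime implicants: -001, -11-, 0--1, 0-1-, 01--, 100-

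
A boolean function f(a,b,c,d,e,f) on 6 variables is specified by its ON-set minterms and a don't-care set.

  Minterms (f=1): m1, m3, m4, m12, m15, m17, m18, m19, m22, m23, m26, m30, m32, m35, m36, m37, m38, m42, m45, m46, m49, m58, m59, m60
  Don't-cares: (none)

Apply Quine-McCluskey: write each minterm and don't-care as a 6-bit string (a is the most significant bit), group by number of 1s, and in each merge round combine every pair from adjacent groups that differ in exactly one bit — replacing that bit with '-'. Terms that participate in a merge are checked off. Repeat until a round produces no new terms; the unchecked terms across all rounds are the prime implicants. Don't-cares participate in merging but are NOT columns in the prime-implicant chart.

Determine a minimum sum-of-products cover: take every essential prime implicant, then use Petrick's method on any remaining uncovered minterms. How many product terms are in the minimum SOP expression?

13

Round 0: 000001✓ 000011✓ 000100✓ 001100✓ 001111 010001✓ 010010✓ 010011✓ 010110✓ 010111✓ 011010✓ 011110✓ 100000✓ 100011✓ 100100✓ 100101✓ 100110✓ 101010✓ 101101✓ 101110✓ 110001✓ 111010✓ 111011✓ 111100
Round 1: -00011 -00100 -10001 -11010 0-0001✓ 0-0011✓ 00-100 0000-1✓ 01-010✓ 01-110✓ 010-10✓ 010-11✓ 0100-1✓ 01001-✓ 01011-✓ 011-10✓ 1-1010 10-101 10-110 100-00 1001-0 10010- 101-10 11101-
Round 2: 0-00-1 01--10 010-1-
PIs = {-00011, -00100, -10001, -11010, 0-00-1, 00-100, 001111, 01--10, 010-1-, 1-1010, 10-101, 10-110, 100-00, 1001-0, 10010-, 101-10, 11101-, 111100}
Coverage chart:
  m1: 0-00-1 ←essential
  m3: -00011,0-00-1
  m4: -00100,00-100
  m12: 00-100 ←essential
  m15: 001111 ←essential
  m17: -10001,0-00-1
  m18: 01--10,010-1-
  m19: 0-00-1,010-1-
  m22: 01--10,010-1-
  m23: 010-1- ←essential
  m26: -11010,01--10
  m30: 01--10 ←essential
  m32: 100-00 ←essential
  m35: -00011 ←essential
  m36: -00100,100-00,1001-0,10010-
  m37: 10-101,10010-
  m38: 10-110,1001-0
  m42: 1-1010,101-10
  m45: 10-101 ←essential
  m46: 10-110,101-10
  m49: -10001 ←essential
  m58: -11010,1-1010,11101-
  m59: 11101- ←essential
  m60: 111100 ←essential
Essential: -00011, -10001, 0-00-1, 00-100, 001111, 01--10, 010-1-, 10-101, 100-00, 11101-, 111100
Petrick residual → 1-1010, 10-110
Min cover (13 terms): b'c'd'ef + bc'd'e'f + a'c'd'f + a'b'de'f' + a'b'cdef + a'bef' + a'bc'e + acd'ef' + ab'de'f + ab'def' + ab'c'e'f' + abcd'e + abcde'f'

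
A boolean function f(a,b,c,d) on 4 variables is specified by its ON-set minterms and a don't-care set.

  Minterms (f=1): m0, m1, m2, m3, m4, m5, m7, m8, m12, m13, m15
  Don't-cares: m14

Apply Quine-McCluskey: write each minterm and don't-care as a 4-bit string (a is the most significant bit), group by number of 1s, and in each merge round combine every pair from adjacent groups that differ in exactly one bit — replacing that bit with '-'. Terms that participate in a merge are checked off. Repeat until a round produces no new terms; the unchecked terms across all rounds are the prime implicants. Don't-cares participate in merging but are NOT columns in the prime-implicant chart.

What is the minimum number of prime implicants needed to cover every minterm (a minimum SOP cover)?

3

[col 0] 0000*, 0001*, 0010*, 0011*, 0100*, 0101*, 0111*, 1000*, 1100*, 1101*, 1110*, 1111*
[col 1] -000*, -100*, -101*, -111*, 0-00*, 0-01*, 0-11*, 00-0*, 00-1*, 000-*, 001-*, 01-1*, 010-*, 1-00*, 11-0*, 11-1*, 110-*, 111-*
[col 2] --00, -1-1, -10-, 0--1, 0-0-, 00--, 11--
Prime implicants: --00, -1-1, -10-, 0--1, 0-0-, 00--, 11--
PI chart (minterm → PIs covering it):
  0 | --00,0-0-,00--
  1 | 0--1,0-0-,00--
  2 | 00--  (sole → essential)
  3 | 0--1,00--
  4 | --00,-10-,0-0-
  5 | -1-1,-10-,0--1,0-0-
  7 | -1-1,0--1
  8 | --00  (sole → essential)
  12 | --00,-10-,11--
  13 | -1-1,-10-,11--
  15 | -1-1,11--
Essential prime implicants: --00, 00--
Petrick residual → -1-1
Minimum SOP uses 3 PIs: c'd' + bd + a'b'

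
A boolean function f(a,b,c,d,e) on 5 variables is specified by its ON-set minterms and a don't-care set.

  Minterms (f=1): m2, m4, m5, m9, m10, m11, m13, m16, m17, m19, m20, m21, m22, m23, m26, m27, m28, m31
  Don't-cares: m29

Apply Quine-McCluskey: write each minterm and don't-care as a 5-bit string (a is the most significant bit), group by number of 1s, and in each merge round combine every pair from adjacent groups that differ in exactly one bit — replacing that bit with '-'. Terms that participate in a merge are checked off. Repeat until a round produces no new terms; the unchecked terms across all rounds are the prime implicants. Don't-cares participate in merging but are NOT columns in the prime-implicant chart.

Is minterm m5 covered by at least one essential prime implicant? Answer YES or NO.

[col 0] 00010*, 00100*, 00101*, 01001*, 01010*, 01011*, 01101*, 10000*, 10001*, 10011*, 10100*, 10101*, 10110*, 10111*, 11010*, 11011*, 11100*, 11101*, 11111*
[col 1] -0100*, -0101*, -1010*, -1011*, -1101*, 0-010, 0-101*, 0010-*, 01-01, 010-1, 0101-*, 1-011*, 1-100*, 1-101*, 1-111*, 10-00*, 10-01*, 10-11*, 100-1*, 1000-*, 101-0*, 101-1*, 1010-*, 1011-*, 11-11*, 1101-*, 111-1*, 1110-*
[col 2] --101, -010-, -101-, 1--11, 1-1-1, 1-10-, 10--1, 10-0-, 101--
Prime implicants: --101, -010-, -101-, 0-010, 01-01, 010-1, 1--11, 1-1-1, 1-10-, 10--1, 10-0-, 101--
PI chart (minterm → PIs covering it):
  2 | 0-010  (sole → essential)
  4 | -010-  (sole → essential)
  5 | --101,-010-
  9 | 01-01,010-1
  10 | -101-,0-010
  11 | -101-,010-1
  13 | --101,01-01
  16 | 10-0-  (sole → essential)
  17 | 10--1,10-0-
  19 | 1--11,10--1
  20 | -010-,1-10-,10-0-,101--
  21 | --101,-010-,1-1-1,1-10-,10--1,10-0-,101--
  22 | 101--  (sole → essential)
  23 | 1--11,1-1-1,10--1,101--
  26 | -101-  (sole → essential)
  27 | -101-,1--11
  28 | 1-10-  (sole → essential)
  31 | 1--11,1-1-1
Essential prime implicants: -010-, -101-, 0-010, 1-10-, 10-0-, 101--

YES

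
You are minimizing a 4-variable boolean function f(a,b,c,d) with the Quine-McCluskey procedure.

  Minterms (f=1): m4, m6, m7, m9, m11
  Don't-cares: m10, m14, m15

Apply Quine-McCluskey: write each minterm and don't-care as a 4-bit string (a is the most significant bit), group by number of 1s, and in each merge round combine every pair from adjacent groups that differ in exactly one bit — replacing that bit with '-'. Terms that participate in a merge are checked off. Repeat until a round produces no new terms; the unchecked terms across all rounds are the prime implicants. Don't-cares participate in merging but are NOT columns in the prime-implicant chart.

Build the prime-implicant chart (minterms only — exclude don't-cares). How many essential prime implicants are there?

[col 0] 0100*, 0110*, 0111*, 1001*, 1010*, 1011*, 1110*, 1111*
[col 1] -110*, -111*, 01-0, 011-*, 1-10*, 1-11*, 10-1, 101-*, 111-*
[col 2] -11-, 1-1-
Prime implicants: -11-, 01-0, 1-1-, 10-1
PI chart (minterm → PIs covering it):
  4 | 01-0  (sole → essential)
  6 | -11-,01-0
  7 | -11-  (sole → essential)
  9 | 10-1  (sole → essential)
  11 | 1-1-,10-1
Essential prime implicants: -11-, 01-0, 10-1

3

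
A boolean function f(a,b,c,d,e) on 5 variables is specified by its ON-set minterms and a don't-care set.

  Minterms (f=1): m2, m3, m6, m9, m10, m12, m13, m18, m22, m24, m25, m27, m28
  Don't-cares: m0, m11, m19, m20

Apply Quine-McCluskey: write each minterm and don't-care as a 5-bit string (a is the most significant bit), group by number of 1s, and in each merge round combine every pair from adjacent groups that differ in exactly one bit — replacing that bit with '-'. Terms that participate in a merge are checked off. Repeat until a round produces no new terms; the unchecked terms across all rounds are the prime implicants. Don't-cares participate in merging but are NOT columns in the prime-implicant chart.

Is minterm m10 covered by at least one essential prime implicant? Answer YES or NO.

YES

[col 0] 00000*, 00010*, 00011*, 00110*, 01001*, 01010*, 01011*, 01100*, 01101*, 10010*, 10011*, 10100*, 10110*, 11000*, 11001*, 11011*, 11100*
[col 1] -0010*, -0011*, -0110*, -1001*, -1011*, -1100, 0-010*, 0-011*, 00-10*, 000-0, 0001-*, 01-01, 010-1*, 0101-*, 0110-, 1-011*, 1-100, 10-10*, 1001-*, 101-0, 11-00, 110-1*, 1100-
[col 2] --011, -0-10, -001-, -10-1, 0-01-
Prime implicants: --011, -0-10, -001-, -10-1, -1100, 0-01-, 000-0, 01-01, 0110-, 1-100, 101-0, 11-00, 1100-
PI chart (minterm → PIs covering it):
  2 | -0-10,-001-,0-01-,000-0
  3 | --011,-001-,0-01-
  6 | -0-10  (sole → essential)
  9 | -10-1,01-01
  10 | 0-01-  (sole → essential)
  12 | -1100,0110-
  13 | 01-01,0110-
  18 | -0-10,-001-
  22 | -0-10,101-0
  24 | 11-00,1100-
  25 | -10-1,1100-
  27 | --011,-10-1
  28 | -1100,1-100,11-00
Essential prime implicants: -0-10, 0-01-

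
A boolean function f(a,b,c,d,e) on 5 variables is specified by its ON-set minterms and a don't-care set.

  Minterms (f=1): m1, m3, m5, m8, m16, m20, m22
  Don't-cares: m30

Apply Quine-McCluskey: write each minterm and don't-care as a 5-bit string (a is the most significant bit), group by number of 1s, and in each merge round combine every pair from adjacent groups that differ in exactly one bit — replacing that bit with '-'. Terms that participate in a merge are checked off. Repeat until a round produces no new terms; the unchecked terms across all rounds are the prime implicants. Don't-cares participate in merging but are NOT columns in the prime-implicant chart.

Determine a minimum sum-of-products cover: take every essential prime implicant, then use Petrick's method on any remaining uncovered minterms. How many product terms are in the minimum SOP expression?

5

Round 0: 00001✓ 00011✓ 00101✓ 01000 10000✓ 10100✓ 10110✓ 11110✓
Round 1: 00-01 000-1 1-110 10-00 101-0
PIs = {00-01, 000-1, 01000, 1-110, 10-00, 101-0}
Coverage chart:
  m1: 00-01,000-1
  m3: 000-1 ←essential
  m5: 00-01 ←essential
  m8: 01000 ←essential
  m16: 10-00 ←essential
  m20: 10-00,101-0
  m22: 1-110,101-0
Essential: 00-01, 000-1, 01000, 10-00
Petrick residual → 1-110
Min cover (5 terms): a'b'd'e + a'b'c'e + a'bc'd'e' + acde' + ab'd'e'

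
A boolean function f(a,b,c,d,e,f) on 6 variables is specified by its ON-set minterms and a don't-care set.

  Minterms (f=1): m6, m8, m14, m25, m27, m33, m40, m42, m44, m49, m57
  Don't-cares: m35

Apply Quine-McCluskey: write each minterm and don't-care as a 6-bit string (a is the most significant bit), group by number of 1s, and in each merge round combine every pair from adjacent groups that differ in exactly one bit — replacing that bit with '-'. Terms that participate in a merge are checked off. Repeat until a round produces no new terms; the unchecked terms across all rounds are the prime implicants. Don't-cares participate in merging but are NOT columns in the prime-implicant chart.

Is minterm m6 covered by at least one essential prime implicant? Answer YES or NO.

YES

size-2^0 implicants → 000110(✓)  001000(✓)  001110(✓)  011001(✓)  011011(✓)  100001(✓)  100011(✓)  101000(✓)  101010(✓)  101100(✓)  110001(✓)  111001(✓)
size-2^1 implicants → -01000  -11001  00-110  0110-1  1-0001  1000-1  101-00  1010-0  11-001
Unchecked terms (primes): -01000, -11001, 00-110, 0110-1, 1-0001, 1000-1, 101-00, 1010-0, 11-001
Minterm coverage:
  m6 ⊆ 00-110 [E]
  m8 ⊆ -01000 [E]
  m14 ⊆ 00-110 [E]
  m25 ⊆ -11001,0110-1
  m27 ⊆ 0110-1 [E]
  m33 ⊆ 1-0001,1000-1
  m40 ⊆ -01000,101-00,1010-0
  m42 ⊆ 1010-0 [E]
  m44 ⊆ 101-00 [E]
  m49 ⊆ 1-0001,11-001
  m57 ⊆ -11001,11-001
E = {-01000, 00-110, 0110-1, 101-00, 1010-0}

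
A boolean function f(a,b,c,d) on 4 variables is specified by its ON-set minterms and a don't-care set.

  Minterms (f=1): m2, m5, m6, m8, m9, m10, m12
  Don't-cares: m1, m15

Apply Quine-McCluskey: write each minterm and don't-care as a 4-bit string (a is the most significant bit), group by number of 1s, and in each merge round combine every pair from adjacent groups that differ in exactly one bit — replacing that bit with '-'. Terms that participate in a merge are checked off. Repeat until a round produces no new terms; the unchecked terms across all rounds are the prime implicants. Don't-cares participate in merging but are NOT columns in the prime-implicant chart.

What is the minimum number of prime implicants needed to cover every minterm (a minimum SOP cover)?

5

[col 0] 0001*, 0010*, 0101*, 0110*, 1000*, 1001*, 1010*, 1100*, 1111
[col 1] -001, -010, 0-01, 0-10, 1-00, 10-0, 100-
Prime implicants: -001, -010, 0-01, 0-10, 1-00, 10-0, 100-, 1111
PI chart (minterm → PIs covering it):
  2 | -010,0-10
  5 | 0-01  (sole → essential)
  6 | 0-10  (sole → essential)
  8 | 1-00,10-0,100-
  9 | -001,100-
  10 | -010,10-0
  12 | 1-00  (sole → essential)
Essential prime implicants: 0-01, 0-10, 1-00
Petrick residual → -001, -010
Minimum SOP uses 5 PIs: b'c'd + b'cd' + a'c'd + a'cd' + ac'd'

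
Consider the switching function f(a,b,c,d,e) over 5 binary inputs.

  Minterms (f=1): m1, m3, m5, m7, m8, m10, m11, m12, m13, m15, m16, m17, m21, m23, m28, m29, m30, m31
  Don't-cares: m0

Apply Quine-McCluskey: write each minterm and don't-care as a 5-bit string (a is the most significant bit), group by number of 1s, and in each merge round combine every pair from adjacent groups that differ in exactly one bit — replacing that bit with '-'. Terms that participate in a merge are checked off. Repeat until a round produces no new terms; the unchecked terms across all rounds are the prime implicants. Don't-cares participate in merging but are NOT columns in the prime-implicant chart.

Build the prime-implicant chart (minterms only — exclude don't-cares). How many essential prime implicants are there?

size-2^0 implicants → 00000(✓)  00001(✓)  00011(✓)  00101(✓)  00111(✓)  01000(✓)  01010(✓)  01011(✓)  01100(✓)  01101(✓)  01111(✓)  10000(✓)  10001(✓)  10101(✓)  10111(✓)  11100(✓)  11101(✓)  11110(✓)  11111(✓)
size-2^1 implicants → -0000(✓)  -0001(✓)  -0101(✓)  -0111(✓)  -1100(✓)  -1101(✓)  -1111(✓)  0-000  0-011(✓)  0-101(✓)  0-111(✓)  00-01(✓)  00-11(✓)  000-1(✓)  0000-(✓)  001-1(✓)  01-00  01-11(✓)  010-0  0101-  011-1(✓)  0110-(✓)  1-101(✓)  1-111(✓)  10-01(✓)  1000-(✓)  101-1(✓)  111-0(✓)  111-1(✓)  1110-(✓)  1111-(✓)
size-2^2 implicants → --101(✓)  --111(✓)  -0-01  -000-  -01-1(✓)  -11-1(✓)  -110-  0--11  0-1-1(✓)  00--1  1-1-1(✓)  111--
size-2^3 implicants → --1-1
Unchecked terms (primes): --1-1, -0-01, -000-, -110-, 0--11, 0-000, 00--1, 01-00, 010-0, 0101-, 111--
Minterm coverage:
  m1 ⊆ -0-01,-000-,00--1
  m3 ⊆ 0--11,00--1
  m5 ⊆ --1-1,-0-01,00--1
  m7 ⊆ --1-1,0--11,00--1
  m8 ⊆ 0-000,01-00,010-0
  m10 ⊆ 010-0,0101-
  m11 ⊆ 0--11,0101-
  m12 ⊆ -110-,01-00
  m13 ⊆ --1-1,-110-
  m15 ⊆ --1-1,0--11
  m16 ⊆ -000- [E]
  m17 ⊆ -0-01,-000-
  m21 ⊆ --1-1,-0-01
  m23 ⊆ --1-1 [E]
  m28 ⊆ -110-,111--
  m29 ⊆ --1-1,-110-,111--
  m30 ⊆ 111-- [E]
  m31 ⊆ --1-1,111--
E = {--1-1, -000-, 111--}

3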